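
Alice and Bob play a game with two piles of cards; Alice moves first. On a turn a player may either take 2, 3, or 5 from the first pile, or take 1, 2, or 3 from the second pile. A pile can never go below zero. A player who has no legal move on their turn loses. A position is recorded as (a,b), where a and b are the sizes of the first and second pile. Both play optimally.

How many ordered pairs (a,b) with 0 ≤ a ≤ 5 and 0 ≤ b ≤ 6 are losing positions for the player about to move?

12

Label each position W (a win for the player to move) or L (a loss). A position with no legal move is L; any other position is W exactly when some move reaches an L, and L when every move reaches a W.
Every move lowers a or b (never raises either), so fill the grid row by row in increasing a, and left to right within a row: each cell's successors are then already labelled.
      b=0  b=1  b=2  b=3  b=4  b=5  b=6
a=0:    L    W    W    W    L    W    W
a=1:    L    W    W    W    L    W    W
a=2:    W    L    W    W    W    L    W
a=3:    W    L    W    W    W    L    W
a=4:    W    W    L    W    W    W    L
a=5:    W    W    L    W    W    W    L
Cells with no legal move (terminal, hence L): (0,0), (1,0).
The remaining L cells, each justified by listing all of its moves:
(0,4): moves to (0,3)(W), (0,2)(W), (0,1)(W); every one is W ⇒ L
(1,4): moves to (1,3)(W), (1,2)(W), (1,1)(W); every one is W ⇒ L
(2,1): moves to (0,1)(W), (2,0)(W); every one is W ⇒ L
(2,5): moves to (0,5)(W), (2,4)(W), (2,3)(W), (2,2)(W); every one is W ⇒ L
(3,1): moves to (1,1)(W), (0,1)(W), (3,0)(W); every one is W ⇒ L
(3,5): moves to (1,5)(W), (0,5)(W), (3,4)(W), (3,3)(W), (3,2)(W); every one is W ⇒ L
(4,2): moves to (2,2)(W), (1,2)(W), (4,1)(W), (4,0)(W); every one is W ⇒ L
(4,6): moves to (2,6)(W), (1,6)(W), (4,5)(W), (4,4)(W), (4,3)(W); every one is W ⇒ L
(5,2): moves to (3,2)(W), (2,2)(W), (0,2)(W), (5,1)(W), (5,0)(W); every one is W ⇒ L
(5,6): moves to (3,6)(W), (2,6)(W), (0,6)(W), (5,5)(W), (5,4)(W), (5,3)(W); every one is W ⇒ L
Every other cell has at least one move into one of the L cells above, so it is W.
L cells per row: a=0: 2, a=1: 2, a=2: 2, a=3: 2, a=4: 2, a=5: 2; total 12.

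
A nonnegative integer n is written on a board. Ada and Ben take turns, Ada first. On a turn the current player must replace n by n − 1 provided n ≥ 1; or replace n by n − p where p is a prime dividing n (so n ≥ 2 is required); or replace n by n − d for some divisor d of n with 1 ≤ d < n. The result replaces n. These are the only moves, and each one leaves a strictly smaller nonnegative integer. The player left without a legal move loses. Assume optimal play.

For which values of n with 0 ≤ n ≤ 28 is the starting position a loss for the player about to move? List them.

0, 4, 9, 14, 20, 26

Compute win/loss labels from the base case upward. A position with no move is L. Any other position is W if it can reach an L in one move, else L.
n=0: no move → L
n=1: reaches L-position 0 → W
n=2: reaches L-position 0 → W
n=3: reaches L-position 0 → W
n=4: only reaches 2(W), 3(W), all W → L
n=5: reaches L-position 0 → W
n=6: reaches L-position 4 → W
n=7: reaches L-position 0 → W
n=8: reaches L-position 4 → W
n=9: only reaches 6(W), 8(W), all W → L
n=10: reaches L-position 9 → W
n=11: reaches L-position 0 → W
n=12: reaches L-position 9 → W
n=13: reaches L-position 0 → W
n=14: only reaches 7(W), 12(W), 13(W), all W → L
n=15: reaches L-position 14 → W
n=16: reaches L-position 14 → W
n=17: reaches L-position 0 → W
n=18: reaches L-position 9 → W
n=19: reaches L-position 0 → W
n=20: only reaches 10(W), 15(W), 16(W), 18(W), 19(W), all W → L
n=21: reaches L-position 14 → W
n=22: reaches L-position 20 → W
n=23: reaches L-position 0 → W
n=24: reaches L-position 20 → W
n=25: reaches L-position 20 → W
n=26: only reaches 13(W), 24(W), 25(W), all W → L
n=27: reaches L-position 26 → W
n=28: reaches L-position 14 → W
Reading off the rows marked L gives the requested list; there are 6 such values of n.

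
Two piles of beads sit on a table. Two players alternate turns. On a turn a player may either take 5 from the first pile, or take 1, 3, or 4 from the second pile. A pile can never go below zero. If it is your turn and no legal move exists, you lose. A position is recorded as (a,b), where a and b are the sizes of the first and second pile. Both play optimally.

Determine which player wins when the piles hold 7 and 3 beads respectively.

Build the W/L table. Terminal = L. A non-terminal position is W if it has a move to some L; otherwise it is L.
No move ever increases a pile, so every position that can arise here has a ≤ 7 and b ≤ 3; it is enough to label the cells with 0 ≤ a ≤ 7 and 0 ≤ b ≤ 3.
Every move lowers a or b (never raises either), so fill the grid row by row in increasing a, and left to right within a row: each cell's successors are then already labelled.
      b=0  b=1  b=2  b=3
a=0:    L    W    L    W
a=1:    L    W    L    W
a=2:    L    W    L    W
a=3:    L    W    L    W
a=4:    L    W    L    W
a=5:    W    L    W    L
a=6:    W    L    W    L
a=7:    W    L    W    L
Cells with no legal move (terminal, hence L): (0,0), (1,0), (2,0), (3,0), (4,0).
The remaining L cells, each justified by listing all of its moves:
(0,2): L (sole option (0,1)(W) is W)
(1,2): L (sole option (1,1)(W) is W)
(2,2): L (sole option (2,1)(W) is W)
(3,2): L (sole option (3,1)(W) is W)
(4,2): L (sole option (4,1)(W) is W)
(5,1): L (options (0,1)(W), (5,0)(W) are all W)
(5,3): L (options (0,3)(W), (5,2)(W), (5,0)(W) are all W)
(6,1): L (options (1,1)(W), (6,0)(W) are all W)
(6,3): L (options (1,3)(W), (6,2)(W), (6,0)(W) are all W)
(7,1): L (options (2,1)(W), (7,0)(W) are all W)
(7,3): L (options (2,3)(W), (7,2)(W), (7,0)(W) are all W)
Every other cell has at least one move into one of the L cells above, so it is W.
The starting position (7,3) is L: whatever the player to move does, the opponent receives a W position.

The second player wins.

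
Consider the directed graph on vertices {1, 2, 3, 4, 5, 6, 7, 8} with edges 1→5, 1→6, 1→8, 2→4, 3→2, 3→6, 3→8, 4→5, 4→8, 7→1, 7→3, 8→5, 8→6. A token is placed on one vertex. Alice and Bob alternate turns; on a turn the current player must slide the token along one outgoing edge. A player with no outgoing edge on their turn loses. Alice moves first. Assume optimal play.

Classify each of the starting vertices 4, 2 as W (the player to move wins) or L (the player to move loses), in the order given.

4: W, 2: L

Label each position W (a win for the player to move) or L (a loss). A position with no legal move is L; any other position is W exactly when some move reaches an L, and L when every move reaches a W.
Every edge goes from a vertex to one that appears earlier in the order 6, 5, 8, 4, 2, 1, 3, 7, so processing vertices in that order labels each vertex after all of its successors.
6: no outgoing edge → L
5: no outgoing edge → L
8: →5(L), so W
4: →5(L), so W
2: →4(W) only, which is W, so L
1: →5(L), so W
3: →2(L), so W
7: →3(W), 1(W) — all W, so L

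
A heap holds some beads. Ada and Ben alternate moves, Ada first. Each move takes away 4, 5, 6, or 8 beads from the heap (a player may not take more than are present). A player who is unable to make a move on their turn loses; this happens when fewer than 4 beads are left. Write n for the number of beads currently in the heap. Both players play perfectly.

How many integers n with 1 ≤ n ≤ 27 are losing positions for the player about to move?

11

Use the standard recursion: the mover loses at a terminal position; elsewhere, the mover wins exactly when some move hands the opponent an L position.
n=0: no move → L
n=1: no move → L
n=2: no move → L
n=3: no move → L
n=4: W (go to 0, an L position)
n=5: W (go to 1, an L position)
n=6: W (go to 2, an L position)
n=7: W (go to 3, an L position)
n=8: W (go to 3, an L position)
n=9: W (go to 3, an L position)
n=10: W (go to 2, an L position)
n=11: W (go to 3, an L position)
n=12: L (options 8(W), 7(W), 6(W), 4(W) are all W)
n=13: L (options 9(W), 8(W), 7(W), 5(W) are all W)
n=14: L (options 10(W), 9(W), 8(W), 6(W) are all W)
n=15: L (options 11(W), 10(W), 9(W), 7(W) are all W)
n=16: W (go to 12, an L position)
n=17: W (go to 13, an L position)
n=18: W (go to 14, an L position)
n=19: W (go to 15, an L position)
n=20: W (go to 15, an L position)
n=21: W (go to 15, an L position)
n=22: W (go to 14, an L position)
n=23: W (go to 15, an L position)
n=24: L (options 20(W), 19(W), 18(W), 16(W) are all W)
n=25: L (options 21(W), 20(W), 19(W), 17(W) are all W)
n=26: L (options 22(W), 21(W), 20(W), 18(W) are all W)
n=27: L (options 23(W), 22(W), 21(W), 19(W) are all W)
L entries with 1 ≤ n ≤ 27 (n=0 is outside the asked range and is not counted): n = 1, 2, 3, 12, 13, 14, 15, 24, 25, 26, 27; that makes 11.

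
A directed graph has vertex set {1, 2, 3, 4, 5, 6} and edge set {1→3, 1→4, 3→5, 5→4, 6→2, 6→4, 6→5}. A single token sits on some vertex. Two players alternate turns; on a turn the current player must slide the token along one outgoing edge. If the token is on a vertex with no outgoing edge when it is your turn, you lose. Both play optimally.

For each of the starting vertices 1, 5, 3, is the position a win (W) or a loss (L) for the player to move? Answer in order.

1: W, 5: W, 3: L

Classify positions by backward induction: terminal positions (no move available) are L. From any other position, the mover wins iff some move reaches an L.
Every edge goes from a vertex to one that appears earlier in the order 4, 2, 5, 3, 1, 6, so processing vertices in that order labels each vertex after all of its successors.
4: no outgoing edge → L
2: no outgoing edge → L
5: →4(L), so W
3: →5(W) only, which is W, so L
1: →3(L), so W
6: →2(L), so W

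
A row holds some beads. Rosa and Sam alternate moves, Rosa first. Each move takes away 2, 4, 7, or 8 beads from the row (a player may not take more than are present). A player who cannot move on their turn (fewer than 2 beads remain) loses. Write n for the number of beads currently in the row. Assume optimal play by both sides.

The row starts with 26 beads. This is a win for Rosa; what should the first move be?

Remove 4, leaving 22.

Use the standard recursion: the mover loses at a terminal position; elsewhere, the mover wins exactly when some move hands the opponent an L position.
n=0: no move → L
n=1: no move → L
n=2: reaches L-position 0 → W
n=3: reaches L-position 1 → W
n=4: reaches L-position 0 → W
n=5: reaches L-position 1 → W
n=6: only reaches 4(W), 2(W), all W → L
n=7: reaches L-position 0 → W
n=8: reaches L-position 6 → W
n=9: reaches L-position 1 → W
n=10: reaches L-position 6 → W
n=11: only reaches 9(W), 7(W), 4(W), 3(W), all W → L
n=12: only reaches 10(W), 8(W), 5(W), 4(W), all W → L
n=13: reaches L-position 11 → W
n=14: reaches L-position 12 → W
n=15: reaches L-position 11 → W
n=16: reaches L-position 12 → W
n=17: only reaches 15(W), 13(W), 10(W), 9(W), all W → L
n=18: reaches L-position 11 → W
n=19: reaches L-position 17 → W
n=20: reaches L-position 12 → W
n=21: reaches L-position 17 → W
n=22: only reaches 20(W), 18(W), 15(W), 14(W), all W → L
n=23: only reaches 21(W), 19(W), 16(W), 15(W), all W → L
n=24: reaches L-position 22 → W
n=25: reaches L-position 23 → W
n=26: reaches L-position 22 → W
From 26, the L positions reachable in one move are: 22.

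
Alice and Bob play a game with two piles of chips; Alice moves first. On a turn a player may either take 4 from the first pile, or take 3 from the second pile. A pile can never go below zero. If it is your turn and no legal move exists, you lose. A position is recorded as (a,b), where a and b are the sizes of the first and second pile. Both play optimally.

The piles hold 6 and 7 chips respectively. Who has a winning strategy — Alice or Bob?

Label each position W (a win for the player to move) or L (a loss). A position with no legal move is L; any other position is W exactly when some move reaches an L, and L when every move reaches a W.
No move ever increases a pile, so every position that can arise here has a ≤ 6 and b ≤ 7; it is enough to label the cells with 0 ≤ a ≤ 6 and 0 ≤ b ≤ 7.
Every move lowers a or b (never raises either), so fill the grid row by row in increasing a, and left to right within a row: each cell's successors are then already labelled.
      b=0  b=1  b=2  b=3  b=4  b=5  b=6  b=7
a=0:    L    L    L    W    W    W    L    L
a=1:    L    L    L    W    W    W    L    L
a=2:    L    L    L    W    W    W    L    L
a=3:    L    L    L    W    W    W    L    L
a=4:    W    W    W    L    L    L    W    W
a=5:    W    W    W    L    L    L    W    W
a=6:    W    W    W    L    L    L    W    W
Cells with no legal move (terminal, hence L): (0,0), (0,1), (0,2), (1,0), (1,1), (1,2), (2,0), (2,1), (2,2), (3,0), (3,1), (3,2).
The remaining L cells, each justified by listing all of its moves:
(0,6): only reaches (0,3)(W), which is W → L
(0,7): only reaches (0,4)(W), which is W → L
(1,6): only reaches (1,3)(W), which is W → L
(1,7): only reaches (1,4)(W), which is W → L
(2,6): only reaches (2,3)(W), which is W → L
(2,7): only reaches (2,4)(W), which is W → L
(3,6): only reaches (3,3)(W), which is W → L
(3,7): only reaches (3,4)(W), which is W → L
(4,3): only reaches (0,3)(W), (4,0)(W), all W → L
(4,4): only reaches (0,4)(W), (4,1)(W), all W → L
(4,5): only reaches (0,5)(W), (4,2)(W), all W → L
(5,3): only reaches (1,3)(W), (5,0)(W), all W → L
(5,4): only reaches (1,4)(W), (5,1)(W), all W → L
(5,5): only reaches (1,5)(W), (5,2)(W), all W → L
(6,3): only reaches (2,3)(W), (6,0)(W), all W → L
(6,4): only reaches (2,4)(W), (6,1)(W), all W → L
(6,5): only reaches (2,5)(W), (6,2)(W), all W → L
Every other cell has at least one move into one of the L cells above, so it is W.
From (6,7) Alice can move to (2,7), reaching an L position.

Alice wins.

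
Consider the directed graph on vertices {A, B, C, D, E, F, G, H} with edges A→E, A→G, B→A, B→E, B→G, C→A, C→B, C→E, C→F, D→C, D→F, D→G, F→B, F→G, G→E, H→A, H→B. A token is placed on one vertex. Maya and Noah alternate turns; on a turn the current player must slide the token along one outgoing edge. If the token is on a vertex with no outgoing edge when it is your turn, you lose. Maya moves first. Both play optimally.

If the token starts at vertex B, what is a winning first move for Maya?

Move to E.

Label each position W (a win for the player to move) or L (a loss). A position with no legal move is L; any other position is W exactly when some move reaches an L, and L when every move reaches a W.
Every edge goes from a vertex to one that appears earlier in the order E, G, A, B, F, C, D, H, so processing vertices in that order labels each vertex after all of its successors.
E: no outgoing edge → L
G: reaches L-position E → W
A: reaches L-position E → W
B: reaches L-position E → W
F: only reaches B(W), G(W), all W → L
C: reaches L-position F → W
D: reaches L-position F → W
H: only reaches B(W), A(W), all W → L
From B, the L positions reachable in one move are: E.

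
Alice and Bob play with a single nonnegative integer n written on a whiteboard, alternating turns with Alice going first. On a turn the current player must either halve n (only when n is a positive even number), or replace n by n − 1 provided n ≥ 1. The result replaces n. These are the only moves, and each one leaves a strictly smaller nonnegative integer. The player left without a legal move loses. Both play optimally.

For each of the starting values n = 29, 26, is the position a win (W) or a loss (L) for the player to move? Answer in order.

29: L, 26: W

Compute win/loss labels from the base case upward. A position with no move is L. Any other position is W if it can reach an L in one move, else L.
n=0: no move → L
n=1: →0(L), so W
n=2: →1(W) only, which is W, so L
n=3: →2(L), so W
n=4: →2(L), so W
n=5: →4(W) only, which is W, so L
n=6: →5(L), so W
n=7: →6(W) only, which is W, so L
n=8: →7(L), so W
n=9: →8(W) only, which is W, so L
n=10: →5(L), so W
n=11: →10(W) only, which is W, so L
n=12: →11(L), so W
n=13: →12(W) only, which is W, so L
n=14: →7(L), so W
n=15: →14(W) only, which is W, so L
n=16: →15(L), so W
n=17: →16(W) only, which is W, so L
n=18: →9(L), so W
n=19: →18(W) only, which is W, so L
n=20: →19(L), so W
n=21: →20(W) only, which is W, so L
n=22: →11(L), so W
n=23: →22(W) only, which is W, so L
n=24: →23(L), so W
n=25: →24(W) only, which is W, so L
n=26: →13(L), so W
n=27: →26(W) only, which is W, so L
n=28: →27(L), so W
n=29: →28(W) only, which is W, so L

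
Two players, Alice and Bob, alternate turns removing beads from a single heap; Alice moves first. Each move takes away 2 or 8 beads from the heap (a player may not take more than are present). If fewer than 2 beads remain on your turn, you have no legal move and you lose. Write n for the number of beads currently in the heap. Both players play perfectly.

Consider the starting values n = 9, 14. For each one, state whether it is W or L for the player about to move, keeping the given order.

9: W, 14: L

Label each position W (a win for the player to move) or L (a loss). A position with no legal move is L; any other position is W exactly when some move reaches an L, and L when every move reaches a W.
n=0: no move → L
n=1: no move → L
n=2: reaches L-position 0 → W
n=3: reaches L-position 1 → W
n=4: only reaches 2(W), which is W → L
n=5: only reaches 3(W), which is W → L
n=6: reaches L-position 4 → W
n=7: reaches L-position 5 → W
n=8: reaches L-position 0 → W
n=9: reaches L-position 1 → W
n=10: only reaches 8(W), 2(W), all W → L
n=11: only reaches 9(W), 3(W), all W → L
n=12: reaches L-position 10 → W
n=13: reaches L-position 11 → W
n=14: only reaches 12(W), 6(W), all W → L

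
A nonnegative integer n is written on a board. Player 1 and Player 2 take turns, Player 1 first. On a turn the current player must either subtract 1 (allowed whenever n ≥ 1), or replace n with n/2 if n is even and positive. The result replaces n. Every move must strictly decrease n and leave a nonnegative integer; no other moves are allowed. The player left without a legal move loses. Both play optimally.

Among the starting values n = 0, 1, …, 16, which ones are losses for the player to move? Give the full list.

0, 2, 5, 7, 9, 11, 13, 15

Positions with no move are L. A position that does have a move is losing for the player to move precisely when every available move leads to a winning position for the opponent. Fill in the labels:
n=0: no move → L
n=1: reaches L-position 0 → W
n=2: only reaches 1(W), which is W → L
n=3: reaches L-position 2 → W
n=4: reaches L-position 2 → W
n=5: only reaches 4(W), which is W → L
n=6: reaches L-position 5 → W
n=7: only reaches 6(W), which is W → L
n=8: reaches L-position 7 → W
n=9: only reaches 8(W), which is W → L
n=10: reaches L-position 5 → W
n=11: only reaches 10(W), which is W → L
n=12: reaches L-position 11 → W
n=13: only reaches 12(W), which is W → L
n=14: reaches L-position 7 → W
n=15: only reaches 14(W), which is W → L
n=16: reaches L-position 15 → W
Reading off the rows marked L gives the requested list; there are 8 such values of n.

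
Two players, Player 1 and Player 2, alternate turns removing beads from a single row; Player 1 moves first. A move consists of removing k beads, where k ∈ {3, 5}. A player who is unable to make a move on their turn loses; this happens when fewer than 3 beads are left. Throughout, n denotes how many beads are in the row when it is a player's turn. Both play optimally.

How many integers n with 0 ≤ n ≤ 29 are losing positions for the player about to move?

12

Positions with no move are L. A position that does have a move is losing for the player to move precisely when every available move leads to a winning position for the opponent. Fill in the labels:
n=0: no move → L
n=1: no move → L
n=2: no move → L
n=3: can move to 0, which is L ⇒ W
n=4: can move to 1, which is L ⇒ W
n=5: can move to 2, which is L ⇒ W
n=6: can move to 1, which is L ⇒ W
n=7: can move to 2, which is L ⇒ W
n=8: moves to 5(W), 3(W); every one is W ⇒ L
n=9: moves to 6(W), 4(W); every one is W ⇒ L
n=10: moves to 7(W), 5(W); every one is W ⇒ L
n=11: can move to 8, which is L ⇒ W
n=12: can move to 9, which is L ⇒ W
n=13: can move to 10, which is L ⇒ W
n=14: can move to 9, which is L ⇒ W
n=15: can move to 10, which is L ⇒ W
n=16: moves to 13(W), 11(W); every one is W ⇒ L
n=17: moves to 14(W), 12(W); every one is W ⇒ L
n=18: moves to 15(W), 13(W); every one is W ⇒ L
n=19: can move to 16, which is L ⇒ W
n=20: can move to 17, which is L ⇒ W
n=21: can move to 18, which is L ⇒ W
n=22: can move to 17, which is L ⇒ W
n=23: can move to 18, which is L ⇒ W
n=24: moves to 21(W), 19(W); every one is W ⇒ L
n=25: moves to 22(W), 20(W); every one is W ⇒ L
n=26: moves to 23(W), 21(W); every one is W ⇒ L
n=27: can move to 24, which is L ⇒ W
n=28: can move to 25, which is L ⇒ W
n=29: can move to 26, which is L ⇒ W
L entries with 0 ≤ n ≤ 29: n = 0, 1, 2, 8, 9, 10, 16, 17, 18, 24, 25, 26; that makes 12.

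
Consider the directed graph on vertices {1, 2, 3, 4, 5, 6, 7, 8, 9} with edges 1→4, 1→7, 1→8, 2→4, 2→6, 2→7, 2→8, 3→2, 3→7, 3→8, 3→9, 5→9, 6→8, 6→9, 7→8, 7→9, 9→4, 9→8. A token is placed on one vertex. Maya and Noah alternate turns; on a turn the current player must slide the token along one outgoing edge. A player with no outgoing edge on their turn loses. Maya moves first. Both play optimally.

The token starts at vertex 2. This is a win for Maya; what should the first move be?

Move to 4.

Label each position W (a win for the player to move) or L (a loss). A position with no legal move is L; any other position is W exactly when some move reaches an L, and L when every move reaches a W.
Every edge goes from a vertex to one that appears earlier in the order 8, 4, 9, 6, 7, 2, 5, 1, 3, so processing vertices in that order labels each vertex after all of its successors.
8: no outgoing edge → L
4: no outgoing edge → L
9: can move to 4, which is L ⇒ W
6: can move to 8, which is L ⇒ W
7: can move to 8, which is L ⇒ W
2: can move to 4, which is L ⇒ W
5: the only move is to 9(W), a W ⇒ L
1: can move to 4, which is L ⇒ W
3: can move to 8, which is L ⇒ W
From 2, the L positions reachable in one move are: 4, 8. Any move reaching one of these is winning.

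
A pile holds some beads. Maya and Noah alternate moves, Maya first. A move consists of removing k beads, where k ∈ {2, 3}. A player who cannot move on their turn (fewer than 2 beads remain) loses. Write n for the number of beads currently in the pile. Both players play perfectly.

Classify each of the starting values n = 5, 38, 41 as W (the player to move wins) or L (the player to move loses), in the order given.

5: L, 38: W, 41: L

Work bottom-up. With no move the player to move loses. Otherwise the position is W if at least one move leads to an L position for the opponent, and L if every move leads to a W.
n=0: no move → L
n=1: no move → L
n=2: →0(L), so W
n=3: →1(L), so W
n=4: →1(L), so W
n=5: →3(W), 2(W) — all W, so L
n=6: →4(W), 3(W) — all W, so L
n=7: →5(L), so W
n=8: →6(L), so W
n=9: →6(L), so W
n=10: →8(W), 7(W) — all W, so L
n=11: →9(W), 8(W) — all W, so L
n=12: →10(L), so W
n=13: →11(L), so W
n=14: →11(L), so W
n=15: →13(W), 12(W) — all W, so L
n=16: →14(W), 13(W) — all W, so L
n=17: →15(L), so W
n=18: →16(L), so W
n=19: →16(L), so W
n=20: →18(W), 17(W) — all W, so L
n=21: →19(W), 18(W) — all W, so L
n=22: →20(L), so W
n=23: →21(L), so W
n=24: →21(L), so W
n=25: →23(W), 22(W) — all W, so L
n=26: →24(W), 23(W) — all W, so L
n=27: →25(L), so W
n=28: →26(L), so W
n=29: →26(L), so W
n=30: →28(W), 27(W) — all W, so L
n=31: →29(W), 28(W) — all W, so L
n=32: →30(L), so W
n=33: →31(L), so W
n=34: →31(L), so W
n=35: →33(W), 32(W) — all W, so L
n=36: →34(W), 33(W) — all W, so L
n=37: →35(L), so W
n=38: →36(L), so W
n=39: →36(L), so W
n=40: →38(W), 37(W) — all W, so L
n=41: →39(W), 38(W) — all W, so L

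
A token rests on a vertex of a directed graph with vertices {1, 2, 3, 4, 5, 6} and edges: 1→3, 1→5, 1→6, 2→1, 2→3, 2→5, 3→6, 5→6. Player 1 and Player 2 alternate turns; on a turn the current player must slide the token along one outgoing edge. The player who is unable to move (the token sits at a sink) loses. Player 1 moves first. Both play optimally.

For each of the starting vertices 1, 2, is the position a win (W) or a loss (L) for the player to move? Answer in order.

Compute win/loss labels from the base case upward. A position with no move is L. Any other position is W if it can reach an L in one move, else L.
Every edge goes from a vertex to one that appears earlier in the order 4, 6, 3, 5, 1, 2, so processing vertices in that order labels each vertex after all of its successors.
4: no outgoing edge → L
6: no outgoing edge → L
3: reaches L-position 6 → W
5: reaches L-position 6 → W
1: reaches L-position 6 → W
2: only reaches 1(W), 5(W), 3(W), all W → L

1: W, 2: L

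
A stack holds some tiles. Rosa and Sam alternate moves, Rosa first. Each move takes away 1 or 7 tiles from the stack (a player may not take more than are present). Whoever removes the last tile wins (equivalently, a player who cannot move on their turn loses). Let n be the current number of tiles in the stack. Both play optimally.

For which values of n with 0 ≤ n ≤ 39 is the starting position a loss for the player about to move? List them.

Use the standard recursion: the mover loses at a terminal position; elsewhere, the mover wins exactly when some move hands the opponent an L position.
n=0: no move → L
n=1: can move to 0, which is L ⇒ W
n=2: the only move is to 1(W), a W ⇒ L
n=3: can move to 2, which is L ⇒ W
n=4: the only move is to 3(W), a W ⇒ L
n=5: can move to 4, which is L ⇒ W
n=6: the only move is to 5(W), a W ⇒ L
n=7: can move to 6, which is L ⇒ W
n=8: moves to 7(W), 1(W); every one is W ⇒ L
n=9: can move to 8, which is L ⇒ W
n=10: moves to 9(W), 3(W); every one is W ⇒ L
n=11: can move to 10, which is L ⇒ W
n=12: moves to 11(W), 5(W); every one is W ⇒ L
n=13: can move to 12, which is L ⇒ W
n=14: moves to 13(W), 7(W); every one is W ⇒ L
n=15: can move to 14, which is L ⇒ W
n=16: moves to 15(W), 9(W); every one is W ⇒ L
n=17: can move to 16, which is L ⇒ W
n=18: moves to 17(W), 11(W); every one is W ⇒ L
n=19: can move to 18, which is L ⇒ W
n=20: moves to 19(W), 13(W); every one is W ⇒ L
n=21: can move to 20, which is L ⇒ W
n=22: moves to 21(W), 15(W); every one is W ⇒ L
n=23: can move to 22, which is L ⇒ W
n=24: moves to 23(W), 17(W); every one is W ⇒ L
n=25: can move to 24, which is L ⇒ W
n=26: moves to 25(W), 19(W); every one is W ⇒ L
n=27: can move to 26, which is L ⇒ W
n=28: moves to 27(W), 21(W); every one is W ⇒ L
n=29: can move to 28, which is L ⇒ W
n=30: moves to 29(W), 23(W); every one is W ⇒ L
n=31: can move to 30, which is L ⇒ W
n=32: moves to 31(W), 25(W); every one is W ⇒ L
n=33: can move to 32, which is L ⇒ W
n=34: moves to 33(W), 27(W); every one is W ⇒ L
n=35: can move to 34, which is L ⇒ W
n=36: moves to 35(W), 29(W); every one is W ⇒ L
n=37: can move to 36, which is L ⇒ W
n=38: moves to 37(W), 31(W); every one is W ⇒ L
n=39: can move to 38, which is L ⇒ W
Reading off the rows marked L gives the requested list; there are 20 such values of n.

0, 2, 4, 6, 8, 10, 12, 14, 16, 18, 20, 22, 24, 26, 28, 30, 32, 34, 36, 38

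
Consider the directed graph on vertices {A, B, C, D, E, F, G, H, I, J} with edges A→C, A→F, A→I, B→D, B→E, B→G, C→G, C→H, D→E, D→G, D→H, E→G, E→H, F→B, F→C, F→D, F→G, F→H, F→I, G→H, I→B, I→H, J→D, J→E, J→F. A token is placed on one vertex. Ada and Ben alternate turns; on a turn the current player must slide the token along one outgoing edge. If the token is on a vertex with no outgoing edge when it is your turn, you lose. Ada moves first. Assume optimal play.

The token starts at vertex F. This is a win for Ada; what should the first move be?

Move to B.

Use the standard recursion: the mover loses at a terminal position; elsewhere, the mover wins exactly when some move hands the opponent an L position.
Every edge goes from a vertex to one that appears earlier in the order H, G, E, D, B, C, I, F, J, A, so processing vertices in that order labels each vertex after all of its successors.
H: no outgoing edge → L
G: W (go to H, an L position)
E: W (go to H, an L position)
D: W (go to H, an L position)
B: L (options D(W), E(W), G(W) are all W)
C: W (go to H, an L position)
I: W (go to B, an L position)
F: W (go to B, an L position)
J: L (options F(W), D(W), E(W) are all W)
A: L (options F(W), I(W), C(W) are all W)
From F, the L positions reachable in one move are: B, H. Any move reaching one of these is winning.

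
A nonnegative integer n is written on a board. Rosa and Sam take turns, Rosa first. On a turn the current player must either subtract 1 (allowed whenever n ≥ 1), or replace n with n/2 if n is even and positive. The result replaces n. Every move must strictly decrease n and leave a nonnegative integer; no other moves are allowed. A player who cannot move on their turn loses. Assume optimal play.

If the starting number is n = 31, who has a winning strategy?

Sam wins.

Build the W/L table. Terminal = L. A non-terminal position is W if it has a move to some L; otherwise it is L.
n=0: no move → L
n=1: W (go to 0, an L position)
n=2: L (sole option 1(W) is W)
n=3: W (go to 2, an L position)
n=4: W (go to 2, an L position)
n=5: L (sole option 4(W) is W)
n=6: W (go to 5, an L position)
n=7: L (sole option 6(W) is W)
n=8: W (go to 7, an L position)
n=9: L (sole option 8(W) is W)
n=10: W (go to 5, an L position)
n=11: L (sole option 10(W) is W)
n=12: W (go to 11, an L position)
n=13: L (sole option 12(W) is W)
n=14: W (go to 7, an L position)
n=15: L (sole option 14(W) is W)
n=16: W (go to 15, an L position)
n=17: L (sole option 16(W) is W)
n=18: W (go to 9, an L position)
n=19: L (sole option 18(W) is W)
n=20: W (go to 19, an L position)
n=21: L (sole option 20(W) is W)
n=22: W (go to 11, an L position)
n=23: L (sole option 22(W) is W)
n=24: W (go to 23, an L position)
n=25: L (sole option 24(W) is W)
n=26: W (go to 13, an L position)
n=27: L (sole option 26(W) is W)
n=28: W (go to 27, an L position)
n=29: L (sole option 28(W) is W)
n=30: W (go to 15, an L position)
n=31: L (sole option 30(W) is W)
The starting position 31 is L: whatever Rosa does, the opponent receives a W position.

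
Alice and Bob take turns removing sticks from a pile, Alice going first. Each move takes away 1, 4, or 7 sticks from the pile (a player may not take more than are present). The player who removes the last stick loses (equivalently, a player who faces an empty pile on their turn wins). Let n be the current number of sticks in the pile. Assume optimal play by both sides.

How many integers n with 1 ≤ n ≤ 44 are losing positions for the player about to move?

17

Label each position W (a win for the player to move) or L (a loss). A position with no legal move is W; any other position is W exactly when some move reaches an L, and L when every move reaches a W.
n=0: no move; the opponent has just taken the last stick and therefore loses → W
n=1: the only move is to 0(W), a W ⇒ L
n=2: can move to 1, which is L ⇒ W
n=3: the only move is to 2(W), a W ⇒ L
n=4: can move to 3, which is L ⇒ W
n=5: can move to 1, which is L ⇒ W
n=6: moves to 5(W), 2(W); every one is W ⇒ L
n=7: can move to 6, which is L ⇒ W
n=8: can move to 1, which is L ⇒ W
n=9: moves to 8(W), 5(W), 2(W); every one is W ⇒ L
n=10: can move to 9, which is L ⇒ W
n=11: moves to 10(W), 7(W), 4(W); every one is W ⇒ L
n=12: can move to 11, which is L ⇒ W
n=13: can move to 9, which is L ⇒ W
n=14: moves to 13(W), 10(W), 7(W); every one is W ⇒ L
n=15: can move to 14, which is L ⇒ W
n=16: can move to 9, which is L ⇒ W
n=17: moves to 16(W), 13(W), 10(W); every one is W ⇒ L
n=18: can move to 17, which is L ⇒ W
n=19: moves to 18(W), 15(W), 12(W); every one is W ⇒ L
n=20: can move to 19, which is L ⇒ W
n=21: can move to 17, which is L ⇒ W
n=22: moves to 21(W), 18(W), 15(W); every one is W ⇒ L
n=23: can move to 22, which is L ⇒ W
n=24: can move to 17, which is L ⇒ W
n=25: moves to 24(W), 21(W), 18(W); every one is W ⇒ L
n=26: can move to 25, which is L ⇒ W
n=27: moves to 26(W), 23(W), 20(W); every one is W ⇒ L
n=28: can move to 27, which is L ⇒ W
n=29: can move to 25, which is L ⇒ W
n=30: moves to 29(W), 26(W), 23(W); every one is W ⇒ L
n=31: can move to 30, which is L ⇒ W
n=32: can move to 25, which is L ⇒ W
n=33: moves to 32(W), 29(W), 26(W); every one is W ⇒ L
n=34: can move to 33, which is L ⇒ W
n=35: moves to 34(W), 31(W), 28(W); every one is W ⇒ L
n=36: can move to 35, which is L ⇒ W
n=37: can move to 33, which is L ⇒ W
n=38: moves to 37(W), 34(W), 31(W); every one is W ⇒ L
n=39: can move to 38, which is L ⇒ W
n=40: can move to 33, which is L ⇒ W
n=41: moves to 40(W), 37(W), 34(W); every one is W ⇒ L
n=42: can move to 41, which is L ⇒ W
n=43: moves to 42(W), 39(W), 36(W); every one is W ⇒ L
n=44: can move to 43, which is L ⇒ W
L entries with 1 ≤ n ≤ 44 (the range starts at n=1): n = 1, 3, 6, 9, 11, 14, 17, 19, 22, 25, 27, 30, 33, 35, 38, 41, 43; that makes 17.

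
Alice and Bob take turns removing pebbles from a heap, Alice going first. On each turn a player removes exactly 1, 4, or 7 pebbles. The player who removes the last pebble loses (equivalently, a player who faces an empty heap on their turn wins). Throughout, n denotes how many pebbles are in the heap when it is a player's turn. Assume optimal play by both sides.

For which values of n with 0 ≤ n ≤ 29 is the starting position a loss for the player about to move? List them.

1, 3, 6, 9, 11, 14, 17, 19, 22, 25, 27

Label each position W (a win for the player to move) or L (a loss). A position with no legal move is W; any other position is W exactly when some move reaches an L, and L when every move reaches a W.
n=0: no move; the opponent has just taken the last pebble and therefore loses → W
n=1: the only move is to 0(W), a W ⇒ L
n=2: can move to 1, which is L ⇒ W
n=3: the only move is to 2(W), a W ⇒ L
n=4: can move to 3, which is L ⇒ W
n=5: can move to 1, which is L ⇒ W
n=6: moves to 5(W), 2(W); every one is W ⇒ L
n=7: can move to 6, which is L ⇒ W
n=8: can move to 1, which is L ⇒ W
n=9: moves to 8(W), 5(W), 2(W); every one is W ⇒ L
n=10: can move to 9, which is L ⇒ W
n=11: moves to 10(W), 7(W), 4(W); every one is W ⇒ L
n=12: can move to 11, which is L ⇒ W
n=13: can move to 9, which is L ⇒ W
n=14: moves to 13(W), 10(W), 7(W); every one is W ⇒ L
n=15: can move to 14, which is L ⇒ W
n=16: can move to 9, which is L ⇒ W
n=17: moves to 16(W), 13(W), 10(W); every one is W ⇒ L
n=18: can move to 17, which is L ⇒ W
n=19: moves to 18(W), 15(W), 12(W); every one is W ⇒ L
n=20: can move to 19, which is L ⇒ W
n=21: can move to 17, which is L ⇒ W
n=22: moves to 21(W), 18(W), 15(W); every one is W ⇒ L
n=23: can move to 22, which is L ⇒ W
n=24: can move to 17, which is L ⇒ W
n=25: moves to 24(W), 21(W), 18(W); every one is W ⇒ L
n=26: can move to 25, which is L ⇒ W
n=27: moves to 26(W), 23(W), 20(W); every one is W ⇒ L
n=28: can move to 27, which is L ⇒ W
n=29: can move to 25, which is L ⇒ W
Reading off the rows marked L gives the requested list; there are 11 such values of n.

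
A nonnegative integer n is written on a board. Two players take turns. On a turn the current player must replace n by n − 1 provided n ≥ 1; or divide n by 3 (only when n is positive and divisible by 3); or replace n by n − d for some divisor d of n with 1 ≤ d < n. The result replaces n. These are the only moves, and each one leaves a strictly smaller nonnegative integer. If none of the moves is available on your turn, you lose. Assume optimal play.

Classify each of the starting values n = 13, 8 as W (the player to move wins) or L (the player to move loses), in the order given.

Compute win/loss labels from the base case upward. A position with no move is L. Any other position is W if it can reach an L in one move, else L.
n=0: no move → L
n=1: reaches L-position 0 → W
n=2: only reaches 1(W), which is W → L
n=3: reaches L-position 2 → W
n=4: reaches L-position 2 → W
n=5: only reaches 4(W), which is W → L
n=6: reaches L-position 2 → W
n=7: only reaches 6(W), which is W → L
n=8: reaches L-position 7 → W
n=9: only reaches 3(W), 6(W), 8(W), all W → L
n=10: reaches L-position 5 → W
n=11: only reaches 10(W), which is W → L
n=12: reaches L-position 9 → W
n=13: only reaches 12(W), which is W → L

13: L, 8: W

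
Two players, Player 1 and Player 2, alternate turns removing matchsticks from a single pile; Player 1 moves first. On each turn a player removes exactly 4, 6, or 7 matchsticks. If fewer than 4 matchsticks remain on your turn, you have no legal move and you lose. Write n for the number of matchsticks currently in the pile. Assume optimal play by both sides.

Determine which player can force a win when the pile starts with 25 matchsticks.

Player 2 wins.

Classify positions by backward induction: terminal positions (no move available) are L. From any other position, the mover wins iff some move reaches an L.
n=0: no move → L
n=1: no move → L
n=2: no move → L
n=3: no move → L
n=4: can move to 0, which is L ⇒ W
n=5: can move to 1, which is L ⇒ W
n=6: can move to 2, which is L ⇒ W
n=7: can move to 3, which is L ⇒ W
n=8: can move to 2, which is L ⇒ W
n=9: can move to 3, which is L ⇒ W
n=10: can move to 3, which is L ⇒ W
n=11: moves to 7(W), 5(W), 4(W); every one is W ⇒ L
n=12: moves to 8(W), 6(W), 5(W); every one is W ⇒ L
n=13: moves to 9(W), 7(W), 6(W); every one is W ⇒ L
n=14: moves to 10(W), 8(W), 7(W); every one is W ⇒ L
n=15: can move to 11, which is L ⇒ W
n=16: can move to 12, which is L ⇒ W
n=17: can move to 13, which is L ⇒ W
n=18: can move to 14, which is L ⇒ W
n=19: can move to 13, which is L ⇒ W
n=20: can move to 14, which is L ⇒ W
n=21: can move to 14, which is L ⇒ W
n=22: moves to 18(W), 16(W), 15(W); every one is W ⇒ L
n=23: moves to 19(W), 17(W), 16(W); every one is W ⇒ L
n=24: moves to 20(W), 18(W), 17(W); every one is W ⇒ L
n=25: moves to 21(W), 19(W), 18(W); every one is W ⇒ L
Every move from 25 reaches a W position, so the mover loses.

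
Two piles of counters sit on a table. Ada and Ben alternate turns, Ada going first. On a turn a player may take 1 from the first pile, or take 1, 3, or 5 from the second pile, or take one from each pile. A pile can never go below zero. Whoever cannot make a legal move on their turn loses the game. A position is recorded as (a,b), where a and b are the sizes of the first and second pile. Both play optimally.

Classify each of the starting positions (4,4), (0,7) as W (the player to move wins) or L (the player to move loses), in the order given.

Classify positions by backward induction: terminal positions (no move available) are L. From any other position, the mover wins iff some move reaches an L.
No move ever increases a pile, so every position that can arise here has a ≤ 4 and b ≤ 7; it is enough to label the cells with 0 ≤ a ≤ 4 and 0 ≤ b ≤ 7.
Every move lowers a or b (never raises either), so fill the grid row by row in increasing a, and left to right within a row: each cell's successors are then already labelled.
      b=0  b=1  b=2  b=3  b=4  b=5  b=6  b=7
a=0:    L    W    L    W    L    W    L    W
a=1:    W    W    W    W    W    W    W    W
a=2:    L    W    L    W    L    W    L    W
a=3:    W    W    W    W    W    W    W    W
a=4:    L    W    L    W    L    W    L    W
Cells with no legal move (terminal, hence L): (0,0).
The remaining L cells, each justified by listing all of its moves:
(0,2): L (sole option (0,1)(W) is W)
(0,4): L (options (0,3)(W), (0,1)(W) are all W)
(0,6): L (options (0,5)(W), (0,3)(W), (0,1)(W) are all W)
(2,0): L (sole option (1,0)(W) is W)
(2,2): L (options (1,2)(W), (2,1)(W), (1,1)(W) are all W)
(2,4): L (options (1,4)(W), (2,3)(W), (2,1)(W), (1,3)(W) are all W)
(2,6): L (options (1,6)(W), (2,5)(W), (2,3)(W), (2,1)(W), (1,5)(W) are all W)
(4,0): L (sole option (3,0)(W) is W)
(4,2): L (options (3,2)(W), (4,1)(W), (3,1)(W) are all W)
(4,4): L (options (3,4)(W), (4,3)(W), (4,1)(W), (3,3)(W) are all W)
(4,6): L (options (3,6)(W), (4,5)(W), (4,3)(W), (4,1)(W), (3,5)(W) are all W)
Every other cell has at least one move into one of the L cells above, so it is W.
(4,4): one of the L cells justified above, so L
(0,7): the move to (0,6) reaches an L cell, so W

(4,4): L, (0,7): W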